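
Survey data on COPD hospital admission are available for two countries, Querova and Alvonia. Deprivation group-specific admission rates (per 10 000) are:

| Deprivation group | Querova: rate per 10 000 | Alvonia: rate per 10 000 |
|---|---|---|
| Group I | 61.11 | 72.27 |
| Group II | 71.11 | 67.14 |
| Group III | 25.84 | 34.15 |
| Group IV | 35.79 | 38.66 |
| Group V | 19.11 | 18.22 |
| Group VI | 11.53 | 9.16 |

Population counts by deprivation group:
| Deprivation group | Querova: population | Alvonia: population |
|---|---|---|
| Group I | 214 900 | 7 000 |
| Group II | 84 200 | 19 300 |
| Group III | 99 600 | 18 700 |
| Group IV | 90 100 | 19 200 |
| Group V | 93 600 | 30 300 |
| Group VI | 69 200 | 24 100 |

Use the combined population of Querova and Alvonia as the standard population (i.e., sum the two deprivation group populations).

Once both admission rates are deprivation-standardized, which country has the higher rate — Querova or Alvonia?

Combined standard total = 770 200; weights = 0.2881, 0.1344, 0.1536, 0.1419, 0.1609, 0.1211.
Querova: 0.2881×61.11 + 0.1344×71.11 + 0.1536×25.84 + 0.1419×35.79 + 0.1609×19.11 + 0.1211×11.53 = 40.6809 per 10 000.
Alvonia: 0.2881×72.27 + 0.1344×67.14 + 0.1536×34.15 + 0.1419×38.66 + 0.1609×18.22 + 0.1211×9.16 = 44.6160 per 10 000.
The crude rates (42.21 vs 33.35) would put Querova higher, but that reflects its deprivation composition; once standardized to a common deprivation structure, Alvonia has the higher underlying rate.

Alvonia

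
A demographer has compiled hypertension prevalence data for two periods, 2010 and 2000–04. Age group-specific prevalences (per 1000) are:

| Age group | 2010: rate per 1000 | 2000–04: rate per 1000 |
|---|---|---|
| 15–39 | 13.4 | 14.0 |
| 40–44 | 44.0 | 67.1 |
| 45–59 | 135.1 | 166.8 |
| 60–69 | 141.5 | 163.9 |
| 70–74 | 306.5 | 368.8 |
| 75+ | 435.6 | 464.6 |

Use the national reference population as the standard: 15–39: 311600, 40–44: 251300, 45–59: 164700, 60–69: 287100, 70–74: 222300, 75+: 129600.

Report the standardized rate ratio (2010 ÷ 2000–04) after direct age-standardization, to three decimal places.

Standard total = 1366600; weights = 0.2280, 0.1839, 0.1205, 0.2101, 0.1627, 0.0948.
2010: 0.2280×13.4 + 0.1839×44.0 + 0.1205×135.1 + 0.2101×141.5 + 0.1627×306.5 + 0.0948×435.6 = 148.3221 per 1000.
2000–04: 0.2280×14.0 + 0.1839×67.1 + 0.1205×166.8 + 0.2101×163.9 + 0.1627×368.8 + 0.0948×464.6 = 174.1173 per 1000.
Ratio = 148.3221 ÷ 174.1173 = 0.85185.

0.852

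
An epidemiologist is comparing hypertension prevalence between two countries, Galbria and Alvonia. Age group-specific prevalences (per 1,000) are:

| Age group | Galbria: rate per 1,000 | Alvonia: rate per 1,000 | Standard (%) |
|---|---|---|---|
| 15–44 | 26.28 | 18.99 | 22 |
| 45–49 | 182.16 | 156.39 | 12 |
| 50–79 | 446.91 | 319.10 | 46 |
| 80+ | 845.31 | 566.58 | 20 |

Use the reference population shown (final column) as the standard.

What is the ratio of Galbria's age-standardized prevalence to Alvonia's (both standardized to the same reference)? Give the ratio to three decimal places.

1.421

Standard weights: 0.22, 0.12, 0.46, 0.20.
Galbria: 0.2200×26.28 + 0.1200×182.16 + 0.4600×446.91 + 0.2000×845.31 = 402.2814 per 1,000.
Alvonia: 0.2200×18.99 + 0.1200×156.39 + 0.4600×319.10 + 0.2000×566.58 = 283.0466 per 1,000.
Ratio = 402.2814 ÷ 283.0466 = 1.42126.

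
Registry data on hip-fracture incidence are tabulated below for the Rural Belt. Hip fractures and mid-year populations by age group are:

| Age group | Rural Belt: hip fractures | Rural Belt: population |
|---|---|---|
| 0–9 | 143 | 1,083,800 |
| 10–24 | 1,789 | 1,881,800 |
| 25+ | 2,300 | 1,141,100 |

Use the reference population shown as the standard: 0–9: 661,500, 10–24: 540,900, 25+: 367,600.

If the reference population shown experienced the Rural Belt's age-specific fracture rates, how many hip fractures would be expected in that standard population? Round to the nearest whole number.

Age-specific rates per 100,000 for the Rural Belt: 13.19, 95.07, 201.56.
Expected hip fractures = Σ (standard pop × age-specific rate ÷ 100,000)
= 661,500×13.19/100,000 + 540,900×95.07/100,000 + 367,600×201.56/100,000
= 87.28 + 514.23 + 740.93 = 1342.44.

1342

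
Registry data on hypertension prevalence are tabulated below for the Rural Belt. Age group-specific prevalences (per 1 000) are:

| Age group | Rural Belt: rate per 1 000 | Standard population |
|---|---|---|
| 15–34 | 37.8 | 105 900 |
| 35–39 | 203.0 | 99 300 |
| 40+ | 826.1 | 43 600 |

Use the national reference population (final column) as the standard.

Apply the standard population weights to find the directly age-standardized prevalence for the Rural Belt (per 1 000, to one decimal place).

241.9

Standard total = 248 800; weights = 0.4256, 0.3991, 0.1752.
Standardized rate: 0.4256×37.8 + 0.3991×203.0 + 0.1752×826.1 = 241.8765 per 1 000.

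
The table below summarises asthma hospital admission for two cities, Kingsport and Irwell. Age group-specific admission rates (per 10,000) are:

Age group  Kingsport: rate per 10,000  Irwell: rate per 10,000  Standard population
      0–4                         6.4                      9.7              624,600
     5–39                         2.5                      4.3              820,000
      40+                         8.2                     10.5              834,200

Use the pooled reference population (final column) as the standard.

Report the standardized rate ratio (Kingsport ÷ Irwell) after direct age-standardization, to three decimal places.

Standard total = 2,278,800; weights = 0.2741, 0.3598, 0.3661.
Kingsport: 0.2741×6.4 + 0.3598×2.5 + 0.3661×8.2 = 5.6556 per 10,000.
Irwell: 0.2741×9.7 + 0.3598×4.3 + 0.3661×10.5 = 8.0497 per 10,000.
Ratio = 5.6556 ÷ 8.0497 = 0.70258.

0.703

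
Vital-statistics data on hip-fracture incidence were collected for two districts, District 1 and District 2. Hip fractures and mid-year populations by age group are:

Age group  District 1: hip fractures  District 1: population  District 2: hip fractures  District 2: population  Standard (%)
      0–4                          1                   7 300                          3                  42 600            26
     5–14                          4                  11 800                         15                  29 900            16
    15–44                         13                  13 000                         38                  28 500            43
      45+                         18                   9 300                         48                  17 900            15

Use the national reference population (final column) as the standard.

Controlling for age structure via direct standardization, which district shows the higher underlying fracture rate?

District 2

Age-specific rates per 100 000 for District 1: 13.70, 33.90, 100.00, 193.55.
For District 2: 7.04, 50.17, 133.33, 268.16.
Standard weights: 0.26, 0.16, 0.43, 0.15.
District 1: 0.2600×13.70 + 0.1600×33.90 + 0.4300×100.00 + 0.1500×193.55 = 81.0176 per 100 000.
District 2: 0.2600×7.04 + 0.1600×50.17 + 0.4300×133.33 + 0.1500×268.16 = 107.4145 per 100 000.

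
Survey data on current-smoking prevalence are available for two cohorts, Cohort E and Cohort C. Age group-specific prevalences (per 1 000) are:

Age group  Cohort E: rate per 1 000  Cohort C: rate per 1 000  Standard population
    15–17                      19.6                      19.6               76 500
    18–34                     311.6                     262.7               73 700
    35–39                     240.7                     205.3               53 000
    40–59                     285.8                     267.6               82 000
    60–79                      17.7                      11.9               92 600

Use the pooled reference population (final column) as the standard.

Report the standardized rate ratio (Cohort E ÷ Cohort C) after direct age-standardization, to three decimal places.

Standard total = 377 800; weights = 0.2025, 0.1951, 0.1403, 0.2170, 0.2451.
Cohort E: 0.2025×19.6 + 0.1951×311.6 + 0.1403×240.7 + 0.2170×285.8 + 0.2451×17.7 = 164.8916 per 1 000.
Cohort C: 0.2025×19.6 + 0.1951×262.7 + 0.1403×205.3 + 0.2170×267.6 + 0.2451×11.9 = 145.0144 per 1 000.
Ratio = 164.8916 ÷ 145.0144 = 1.13707.

1.137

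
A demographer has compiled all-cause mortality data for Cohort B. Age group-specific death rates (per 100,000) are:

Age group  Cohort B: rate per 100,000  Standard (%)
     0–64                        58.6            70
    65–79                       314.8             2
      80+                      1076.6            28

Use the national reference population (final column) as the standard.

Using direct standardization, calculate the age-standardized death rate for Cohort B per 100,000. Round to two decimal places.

Standard weights: 0.70, 0.02, 0.28.
Standardized rate: 0.7000×58.6 + 0.0200×314.8 + 0.2800×1076.6 = 348.7640 per 100,000.

348.76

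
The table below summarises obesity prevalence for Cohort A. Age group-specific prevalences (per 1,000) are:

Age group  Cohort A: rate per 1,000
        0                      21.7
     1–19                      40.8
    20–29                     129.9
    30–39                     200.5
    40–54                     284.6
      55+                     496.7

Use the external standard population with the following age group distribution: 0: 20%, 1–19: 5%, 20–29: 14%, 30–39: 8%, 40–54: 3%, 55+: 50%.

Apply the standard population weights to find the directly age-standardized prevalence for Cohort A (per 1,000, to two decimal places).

297.49

Standard weights: 0.20, 0.05, 0.14, 0.08, 0.03, 0.50.
Standardized rate: 0.2000×21.7 + 0.0500×40.8 + 0.1400×129.9 + 0.0800×200.5 + 0.0300×284.6 + 0.5000×496.7 = 297.4940 per 1,000.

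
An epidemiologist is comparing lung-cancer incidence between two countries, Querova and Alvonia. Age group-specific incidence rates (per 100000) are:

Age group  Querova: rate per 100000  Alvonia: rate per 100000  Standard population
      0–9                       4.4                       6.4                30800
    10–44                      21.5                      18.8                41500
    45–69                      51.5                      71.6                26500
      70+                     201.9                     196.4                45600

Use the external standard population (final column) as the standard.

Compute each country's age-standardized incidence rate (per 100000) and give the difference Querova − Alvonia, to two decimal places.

-1.60

Standard total = 144400; weights = 0.2133, 0.2874, 0.1835, 0.3158.
Querova: 0.2133×4.4 + 0.2874×21.5 + 0.1835×51.5 + 0.3158×201.9 = 80.3266 per 100000.
Alvonia: 0.2133×6.4 + 0.2874×18.8 + 0.1835×71.6 + 0.3158×196.4 = 81.9291 per 100000.
Difference = 80.3266 − 81.9291 = -1.6025.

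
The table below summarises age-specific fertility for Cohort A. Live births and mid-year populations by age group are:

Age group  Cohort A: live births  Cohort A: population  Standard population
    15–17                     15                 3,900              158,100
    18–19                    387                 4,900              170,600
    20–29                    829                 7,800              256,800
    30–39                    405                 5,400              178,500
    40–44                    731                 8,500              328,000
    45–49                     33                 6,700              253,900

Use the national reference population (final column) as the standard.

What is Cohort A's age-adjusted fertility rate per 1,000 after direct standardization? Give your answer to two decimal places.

Age-specific rates per 1,000 for Cohort A: 3.846, 78.980, 106.282, 75.000, 86.000, 4.925.
Standard total = 1,345,900; weights = 0.1175, 0.1268, 0.1908, 0.1326, 0.2437, 0.1886.
Standardized rate: 0.1175×3.846 + 0.1268×78.980 + 0.1908×106.282 + 0.1326×75.000 + 0.2437×86.000 + 0.1886×4.925 = 62.5762 per 1,000.

62.58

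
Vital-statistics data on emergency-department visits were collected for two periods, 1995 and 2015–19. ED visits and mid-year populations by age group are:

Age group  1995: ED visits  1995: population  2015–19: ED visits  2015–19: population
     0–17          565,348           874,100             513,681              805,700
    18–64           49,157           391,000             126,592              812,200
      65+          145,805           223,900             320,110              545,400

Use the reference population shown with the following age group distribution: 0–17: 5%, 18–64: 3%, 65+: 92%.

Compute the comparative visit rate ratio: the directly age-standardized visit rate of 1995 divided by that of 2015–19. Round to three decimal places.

1.102

Age-specific rates per 1,000 for 1995: 646.777, 125.721, 651.206.
For 2015–19: 637.559, 155.863, 586.927.
Standard weights: 0.05, 0.03, 0.92.
1995: 0.0500×646.777 + 0.0300×125.721 + 0.9200×651.206 = 635.2199 per 1,000.
2015–19: 0.0500×637.559 + 0.0300×155.863 + 0.9200×586.927 = 576.5267 per 1,000.
Ratio = 635.2199 ÷ 576.5267 = 1.10180.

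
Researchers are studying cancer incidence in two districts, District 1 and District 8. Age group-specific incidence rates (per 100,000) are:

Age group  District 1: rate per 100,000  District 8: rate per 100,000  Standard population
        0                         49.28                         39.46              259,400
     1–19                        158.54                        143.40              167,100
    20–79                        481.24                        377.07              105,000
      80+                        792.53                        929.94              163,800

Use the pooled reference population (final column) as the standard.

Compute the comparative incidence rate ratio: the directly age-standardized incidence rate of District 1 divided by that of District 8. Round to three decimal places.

Standard total = 695,300; weights = 0.3731, 0.2403, 0.1510, 0.2356.
District 1: 0.3731×49.28 + 0.2403×158.54 + 0.1510×481.24 + 0.2356×792.53 = 315.8664 per 100,000.
District 8: 0.3731×39.46 + 0.2403×143.40 + 0.1510×377.07 + 0.2356×929.94 = 325.2044 per 100,000.
Ratio = 315.8664 ÷ 325.2044 = 0.97129.

0.971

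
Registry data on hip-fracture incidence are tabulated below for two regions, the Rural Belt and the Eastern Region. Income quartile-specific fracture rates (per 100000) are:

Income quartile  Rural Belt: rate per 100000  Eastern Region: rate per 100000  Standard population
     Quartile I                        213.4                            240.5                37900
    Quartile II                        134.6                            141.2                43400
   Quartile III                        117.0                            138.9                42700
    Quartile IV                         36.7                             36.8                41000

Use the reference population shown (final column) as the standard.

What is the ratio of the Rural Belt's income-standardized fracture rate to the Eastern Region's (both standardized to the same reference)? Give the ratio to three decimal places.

Standard total = 165000; weights = 0.2297, 0.2630, 0.2588, 0.2485.
The Rural Belt: 0.2297×213.4 + 0.2630×134.6 + 0.2588×117.0 + 0.2485×36.7 = 123.8188 per 100000.
The Eastern Region: 0.2297×240.5 + 0.2630×141.2 + 0.2588×138.9 + 0.2485×36.8 = 137.4719 per 100000.
Ratio = 123.8188 ÷ 137.4719 = 0.90068.

0.901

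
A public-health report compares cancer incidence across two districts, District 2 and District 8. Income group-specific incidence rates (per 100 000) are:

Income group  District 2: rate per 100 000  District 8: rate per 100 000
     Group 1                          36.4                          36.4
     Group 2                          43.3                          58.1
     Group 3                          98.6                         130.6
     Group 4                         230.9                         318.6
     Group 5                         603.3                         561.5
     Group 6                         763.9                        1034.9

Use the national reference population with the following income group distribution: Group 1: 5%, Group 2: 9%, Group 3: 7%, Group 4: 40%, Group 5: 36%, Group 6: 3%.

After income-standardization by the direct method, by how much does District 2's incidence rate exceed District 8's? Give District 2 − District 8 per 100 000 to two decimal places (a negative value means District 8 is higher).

Standard weights: 0.05, 0.09, 0.07, 0.40, 0.36, 0.03.
District 2: 0.0500×36.4 + 0.0900×43.3 + 0.0700×98.6 + 0.4000×230.9 + 0.3600×603.3 + 0.0300×763.9 = 345.0840 per 100 000.
District 8: 0.0500×36.4 + 0.0900×58.1 + 0.0700×130.6 + 0.4000×318.6 + 0.3600×561.5 + 0.0300×1034.9 = 376.8180 per 100 000.
Difference = 345.0840 − 376.8180 = -31.7340.

-31.73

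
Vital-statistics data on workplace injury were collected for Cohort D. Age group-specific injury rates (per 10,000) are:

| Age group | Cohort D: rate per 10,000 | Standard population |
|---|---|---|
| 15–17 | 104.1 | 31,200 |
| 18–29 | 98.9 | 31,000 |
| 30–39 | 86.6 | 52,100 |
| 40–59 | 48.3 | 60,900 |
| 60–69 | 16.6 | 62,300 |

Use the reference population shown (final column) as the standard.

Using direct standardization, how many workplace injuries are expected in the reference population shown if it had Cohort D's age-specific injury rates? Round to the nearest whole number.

Expected workplace injuries = Σ (standard pop × age-specific rate ÷ 10,000)
= 31,200×104.1/10,000 + 31,000×98.9/10,000 + 52,100×86.6/10,000 + 60,900×48.3/10,000 + 62,300×16.6/10,000
= 324.79 + 306.59 + 451.19 + 294.15 + 103.42 = 1480.13.

1480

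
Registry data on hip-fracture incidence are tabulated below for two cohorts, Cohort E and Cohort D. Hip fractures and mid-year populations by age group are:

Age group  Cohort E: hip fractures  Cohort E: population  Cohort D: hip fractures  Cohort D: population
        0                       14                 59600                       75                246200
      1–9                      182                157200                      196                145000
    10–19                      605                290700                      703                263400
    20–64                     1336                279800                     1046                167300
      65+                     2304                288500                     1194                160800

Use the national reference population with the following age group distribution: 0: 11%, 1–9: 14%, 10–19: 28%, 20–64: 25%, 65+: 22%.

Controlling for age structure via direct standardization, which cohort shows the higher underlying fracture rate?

Age-specific rates per 100000 for Cohort E: 23.49, 115.78, 208.12, 477.48, 798.61.
For Cohort D: 30.46, 135.17, 266.89, 625.22, 742.54.
Standard weights: 0.11, 0.14, 0.28, 0.25, 0.22.
Cohort E: 0.1100×23.49 + 0.1400×115.78 + 0.2800×208.12 + 0.2500×477.48 + 0.2200×798.61 = 372.1316 per 100000.
Cohort D: 0.1100×30.46 + 0.1400×135.17 + 0.2800×266.89 + 0.2500×625.22 + 0.2200×742.54 = 416.6698 per 100000.
The crude rates (412.81 vs 327.06) would put Cohort E higher, but that reflects its age composition; once standardized to a common age structure, Cohort D has the higher underlying rate.

Cohort D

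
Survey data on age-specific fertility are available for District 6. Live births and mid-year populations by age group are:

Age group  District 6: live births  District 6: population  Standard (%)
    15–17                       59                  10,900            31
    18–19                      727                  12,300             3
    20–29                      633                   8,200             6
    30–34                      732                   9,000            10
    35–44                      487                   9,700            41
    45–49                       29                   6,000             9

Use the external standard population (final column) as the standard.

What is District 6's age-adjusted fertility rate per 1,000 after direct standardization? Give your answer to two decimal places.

Age-specific rates per 1,000 for District 6: 5.413, 59.106, 77.195, 81.333, 50.206, 4.833.
Standard weights: 0.31, 0.03, 0.06, 0.10, 0.41, 0.09.
Standardized rate: 0.3100×5.413 + 0.0300×59.106 + 0.0600×77.195 + 0.1000×81.333 + 0.4100×50.206 + 0.0900×4.833 = 37.2357 per 1,000.

37.24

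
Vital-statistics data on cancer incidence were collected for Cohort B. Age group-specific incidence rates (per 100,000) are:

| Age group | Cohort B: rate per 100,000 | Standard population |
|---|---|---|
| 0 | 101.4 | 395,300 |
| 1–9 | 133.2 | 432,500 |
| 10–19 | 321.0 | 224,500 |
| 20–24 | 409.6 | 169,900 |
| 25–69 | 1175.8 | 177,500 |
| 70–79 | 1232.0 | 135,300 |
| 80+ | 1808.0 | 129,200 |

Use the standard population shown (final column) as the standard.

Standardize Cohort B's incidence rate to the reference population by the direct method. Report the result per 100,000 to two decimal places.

509.76

Standard total = 1,664,200; weights = 0.2375, 0.2599, 0.1349, 0.1021, 0.1067, 0.0813, 0.0776.
Standardized rate: 0.2375×101.4 + 0.2599×133.2 + 0.1349×321.0 + 0.1021×409.6 + 0.1067×1175.8 + 0.0813×1232.0 + 0.0776×1808.0 = 509.7558 per 100,000.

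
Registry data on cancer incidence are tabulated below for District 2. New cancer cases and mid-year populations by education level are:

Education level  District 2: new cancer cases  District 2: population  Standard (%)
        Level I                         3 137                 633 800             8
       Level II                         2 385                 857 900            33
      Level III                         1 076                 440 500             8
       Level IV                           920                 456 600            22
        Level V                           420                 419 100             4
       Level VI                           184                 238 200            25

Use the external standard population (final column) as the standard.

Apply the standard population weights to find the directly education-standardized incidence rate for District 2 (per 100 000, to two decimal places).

218.53

Education-specific rates per 100 000 for District 2: 494.95, 278.00, 244.27, 201.49, 100.21, 77.25.
Standard weights: 0.08, 0.33, 0.08, 0.22, 0.04, 0.25.
Standardized rate: 0.0800×494.95 + 0.3300×278.00 + 0.0800×244.27 + 0.2200×201.49 + 0.0400×100.21 + 0.2500×77.25 = 218.5267 per 100 000.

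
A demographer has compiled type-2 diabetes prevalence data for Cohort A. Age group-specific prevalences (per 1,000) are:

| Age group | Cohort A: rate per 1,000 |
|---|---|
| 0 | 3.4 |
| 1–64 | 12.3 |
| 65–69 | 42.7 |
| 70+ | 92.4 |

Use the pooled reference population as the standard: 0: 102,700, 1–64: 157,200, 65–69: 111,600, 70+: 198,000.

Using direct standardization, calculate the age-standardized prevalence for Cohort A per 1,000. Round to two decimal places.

44.50

Standard total = 569,500; weights = 0.1803, 0.2760, 0.1960, 0.3477.
Standardized rate: 0.1803×3.4 + 0.2760×12.3 + 0.1960×42.7 + 0.3477×92.4 = 44.5009 per 1,000.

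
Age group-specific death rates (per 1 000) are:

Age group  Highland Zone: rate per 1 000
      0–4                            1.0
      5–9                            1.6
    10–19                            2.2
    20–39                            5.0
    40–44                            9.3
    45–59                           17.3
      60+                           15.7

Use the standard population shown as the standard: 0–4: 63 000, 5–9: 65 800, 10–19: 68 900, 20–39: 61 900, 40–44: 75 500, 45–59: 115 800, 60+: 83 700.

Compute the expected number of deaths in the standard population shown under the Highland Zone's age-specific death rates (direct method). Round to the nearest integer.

Expected deaths = Σ (standard pop × age-specific rate ÷ 1 000)
= 63 000×1.0/1 000 + 65 800×1.6/1 000 + 68 900×2.2/1 000 + 61 900×5.0/1 000 + 75 500×9.3/1 000 + 115 800×17.3/1 000 + 83 700×15.7/1 000
= 63.00 + 105.28 + 151.58 + 309.50 + 702.15 + 2003.34 + 1314.09 = 4648.94.

4649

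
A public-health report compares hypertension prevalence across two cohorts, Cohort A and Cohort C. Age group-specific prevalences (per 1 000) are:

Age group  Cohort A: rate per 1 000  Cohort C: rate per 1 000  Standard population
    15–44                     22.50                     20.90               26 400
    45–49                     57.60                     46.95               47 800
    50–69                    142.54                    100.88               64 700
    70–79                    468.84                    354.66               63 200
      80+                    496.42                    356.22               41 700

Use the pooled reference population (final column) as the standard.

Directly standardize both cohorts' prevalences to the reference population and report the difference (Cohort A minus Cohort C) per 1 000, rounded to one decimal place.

66.9

Standard total = 243 800; weights = 0.1083, 0.1961, 0.2654, 0.2592, 0.1710.
Cohort A: 0.1083×22.50 + 0.1961×57.60 + 0.2654×142.54 + 0.2592×468.84 + 0.1710×496.42 = 258.0025 per 1 000.
Cohort C: 0.1083×20.90 + 0.1961×46.95 + 0.2654×100.88 + 0.2592×354.66 + 0.1710×356.22 = 191.1066 per 1 000.
Difference = 258.0025 − 191.1066 = 66.8959.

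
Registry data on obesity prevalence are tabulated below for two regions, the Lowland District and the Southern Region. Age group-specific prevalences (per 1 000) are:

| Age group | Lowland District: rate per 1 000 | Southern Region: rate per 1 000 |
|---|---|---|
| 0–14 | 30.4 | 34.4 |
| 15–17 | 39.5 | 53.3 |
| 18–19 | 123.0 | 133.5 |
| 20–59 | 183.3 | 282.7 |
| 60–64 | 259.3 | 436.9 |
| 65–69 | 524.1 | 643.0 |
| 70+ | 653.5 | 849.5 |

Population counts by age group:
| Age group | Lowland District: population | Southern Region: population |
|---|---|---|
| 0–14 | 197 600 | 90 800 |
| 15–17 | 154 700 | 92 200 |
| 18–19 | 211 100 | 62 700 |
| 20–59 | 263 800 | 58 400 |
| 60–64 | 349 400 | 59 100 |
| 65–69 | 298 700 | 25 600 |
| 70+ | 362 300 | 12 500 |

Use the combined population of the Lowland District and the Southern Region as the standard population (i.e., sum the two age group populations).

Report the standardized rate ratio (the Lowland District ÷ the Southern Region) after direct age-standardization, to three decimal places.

Combined standard total = 2 238 900; weights = 0.1288, 0.1103, 0.1223, 0.1439, 0.1825, 0.1448, 0.1674.
The Lowland District: 0.1288×30.4 + 0.1103×39.5 + 0.1223×123.0 + 0.1439×183.3 + 0.1825×259.3 + 0.1448×524.1 + 0.1674×653.5 = 282.3163 per 1 000.
The Southern Region: 0.1288×34.4 + 0.1103×53.3 + 0.1223×133.5 + 0.1439×282.7 + 0.1825×436.9 + 0.1448×643.0 + 0.1674×849.5 = 382.3798 per 1 000.
Ratio = 282.3163 ÷ 382.3798 = 0.73831.

0.738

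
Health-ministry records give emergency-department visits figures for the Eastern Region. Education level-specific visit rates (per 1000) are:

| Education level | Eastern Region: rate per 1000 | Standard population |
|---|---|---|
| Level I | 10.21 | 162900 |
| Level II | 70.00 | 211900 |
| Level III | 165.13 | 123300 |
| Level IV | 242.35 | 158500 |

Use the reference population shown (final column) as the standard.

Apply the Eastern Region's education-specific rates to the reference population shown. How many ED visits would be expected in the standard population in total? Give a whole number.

75269

Expected ED visits = Σ (standard pop × education-specific rate ÷ 1000)
= 162900×10.21/1000 + 211900×70.00/1000 + 123300×165.13/1000 + 158500×242.35/1000
= 1663.21 + 14833.00 + 20360.53 + 38412.47 = 75269.21.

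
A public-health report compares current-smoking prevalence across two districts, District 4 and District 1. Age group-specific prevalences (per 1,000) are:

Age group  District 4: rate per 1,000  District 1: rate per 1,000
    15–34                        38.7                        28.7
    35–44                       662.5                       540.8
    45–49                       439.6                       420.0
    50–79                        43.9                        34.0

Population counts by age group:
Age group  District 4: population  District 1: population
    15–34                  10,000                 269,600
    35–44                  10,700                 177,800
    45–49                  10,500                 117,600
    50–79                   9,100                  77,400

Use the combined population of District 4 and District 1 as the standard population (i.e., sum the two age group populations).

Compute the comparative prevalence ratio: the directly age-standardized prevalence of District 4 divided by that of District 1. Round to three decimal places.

1.175

Combined standard total = 682,700; weights = 0.4096, 0.2761, 0.1876, 0.1267.
District 4: 0.4096×38.7 + 0.2761×662.5 + 0.1876×439.6 + 0.1267×43.9 = 286.8198 per 1,000.
District 1: 0.4096×28.7 + 0.2761×540.8 + 0.1876×420.0 + 0.1267×34.0 = 244.1897 per 1,000.
Ratio = 286.8198 ÷ 244.1897 = 1.17458.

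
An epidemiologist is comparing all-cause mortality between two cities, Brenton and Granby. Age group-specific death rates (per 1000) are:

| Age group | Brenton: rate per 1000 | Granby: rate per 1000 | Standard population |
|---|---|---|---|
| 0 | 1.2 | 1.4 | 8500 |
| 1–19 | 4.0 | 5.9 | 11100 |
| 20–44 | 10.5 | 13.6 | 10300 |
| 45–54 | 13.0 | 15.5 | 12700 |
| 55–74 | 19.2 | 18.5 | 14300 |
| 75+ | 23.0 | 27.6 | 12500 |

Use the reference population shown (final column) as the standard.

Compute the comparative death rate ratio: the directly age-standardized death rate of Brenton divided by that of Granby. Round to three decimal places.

Standard total = 69400; weights = 0.1225, 0.1599, 0.1484, 0.1830, 0.2061, 0.1801.
Brenton: 0.1225×1.2 + 0.1599×4.0 + 0.1484×10.5 + 0.1830×13.0 + 0.2061×19.2 + 0.1801×23.0 = 12.8229 per 1000.
Granby: 0.1225×1.4 + 0.1599×5.9 + 0.1484×13.6 + 0.1830×15.5 + 0.2061×18.5 + 0.1801×27.6 = 14.7532 per 1000.
Ratio = 12.8229 ÷ 14.7532 = 0.86916.

0.869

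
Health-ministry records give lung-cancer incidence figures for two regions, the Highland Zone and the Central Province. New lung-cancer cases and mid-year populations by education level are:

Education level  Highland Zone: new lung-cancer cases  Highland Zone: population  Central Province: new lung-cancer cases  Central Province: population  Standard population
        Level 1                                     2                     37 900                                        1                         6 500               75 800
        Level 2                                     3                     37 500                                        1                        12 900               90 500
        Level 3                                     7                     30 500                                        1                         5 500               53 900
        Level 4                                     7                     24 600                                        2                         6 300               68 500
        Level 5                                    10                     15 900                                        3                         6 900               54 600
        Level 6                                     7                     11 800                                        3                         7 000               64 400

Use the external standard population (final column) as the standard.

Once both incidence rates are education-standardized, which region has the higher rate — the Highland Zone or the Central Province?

Highland Zone

Education-specific rates per 100 000 for the Highland Zone: 5.28, 8.00, 22.95, 28.46, 62.89, 59.32.
For the Central Province: 15.38, 7.75, 18.18, 31.75, 43.48, 42.86.
Standard total = 407 700; weights = 0.1859, 0.2220, 0.1322, 0.1680, 0.1339, 0.1580.
The Highland Zone: 0.1859×5.28 + 0.2220×8.00 + 0.1322×22.95 + 0.1680×28.46 + 0.1339×62.89 + 0.1580×59.32 = 28.3653 per 100 000.
The Central Province: 0.1859×15.38 + 0.2220×7.75 + 0.1322×18.18 + 0.1680×31.75 + 0.1339×43.48 + 0.1580×42.86 = 24.9110 per 100 000.
The crude rates (22.76 vs 24.39) would put the Central Province higher, but that reflects its education composition; once standardized to a common education structure, the Highland Zone has the higher underlying rate.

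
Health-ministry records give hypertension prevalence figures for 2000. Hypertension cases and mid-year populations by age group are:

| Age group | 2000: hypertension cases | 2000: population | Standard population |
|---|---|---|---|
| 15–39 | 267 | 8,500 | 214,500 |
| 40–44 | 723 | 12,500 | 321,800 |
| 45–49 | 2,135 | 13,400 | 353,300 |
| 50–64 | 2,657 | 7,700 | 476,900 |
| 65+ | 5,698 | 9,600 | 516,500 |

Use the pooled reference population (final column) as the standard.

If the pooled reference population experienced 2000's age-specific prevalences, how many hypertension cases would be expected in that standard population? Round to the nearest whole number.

Age-specific rates per 1,000 for 2000: 31.412, 57.840, 159.328, 345.065, 593.542.
Expected hypertension cases = Σ (standard pop × age-specific rate ÷ 1,000)
= 214,500×31.412/1,000 + 321,800×57.840/1,000 + 353,300×159.328/1,000 + 476,900×345.065/1,000 + 516,500×593.542/1,000
= 6737.82 + 18612.91 + 56290.71 + 164561.47 + 306564.27 = 552767.18.

552767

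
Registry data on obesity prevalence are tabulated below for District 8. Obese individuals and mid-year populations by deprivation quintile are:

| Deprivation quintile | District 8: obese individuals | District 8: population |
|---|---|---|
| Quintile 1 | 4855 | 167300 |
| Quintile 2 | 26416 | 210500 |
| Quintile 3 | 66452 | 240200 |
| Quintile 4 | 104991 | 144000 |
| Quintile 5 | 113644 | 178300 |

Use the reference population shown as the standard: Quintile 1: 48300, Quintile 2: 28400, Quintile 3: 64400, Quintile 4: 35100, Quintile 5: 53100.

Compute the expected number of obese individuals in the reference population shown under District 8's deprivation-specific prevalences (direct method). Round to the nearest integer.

Deprivation-specific rates per 1000 for District 8: 29.020, 125.492, 276.653, 729.104, 637.375.
Expected obese individuals = Σ (standard pop × deprivation-specific rate ÷ 1000)
= 48300×29.020/1000 + 28400×125.492/1000 + 64400×276.653/1000 + 35100×729.104/1000 + 53100×637.375/1000
= 1401.65 + 3563.96 + 17816.44 + 25591.56 + 33844.62 = 82218.24.

82218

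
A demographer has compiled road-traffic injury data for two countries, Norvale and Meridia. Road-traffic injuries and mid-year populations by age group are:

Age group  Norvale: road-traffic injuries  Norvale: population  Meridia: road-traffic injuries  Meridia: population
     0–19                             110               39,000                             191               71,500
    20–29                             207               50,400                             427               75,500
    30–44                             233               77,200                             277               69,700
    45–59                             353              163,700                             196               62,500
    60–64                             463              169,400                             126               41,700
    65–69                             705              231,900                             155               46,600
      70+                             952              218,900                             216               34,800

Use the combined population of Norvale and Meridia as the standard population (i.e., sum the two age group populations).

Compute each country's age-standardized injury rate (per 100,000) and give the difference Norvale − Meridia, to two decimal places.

-85.19

Age-specific rates per 100,000 for Norvale: 282.05, 410.71, 301.81, 215.64, 273.32, 304.01, 434.90.
For Meridia: 267.13, 565.56, 397.42, 313.60, 302.16, 332.62, 620.69.
Combined standard total = 1,352,800; weights = 0.0817, 0.0931, 0.1086, 0.1672, 0.1560, 0.2059, 0.1875.
Norvale: 0.0817×282.05 + 0.0931×410.71 + 0.1086×301.81 + 0.1672×215.64 + 0.1560×273.32 + 0.2059×304.01 + 0.1875×434.90 = 316.8896 per 100,000.
Meridia: 0.0817×267.13 + 0.0931×565.56 + 0.1086×397.42 + 0.1672×313.60 + 0.1560×302.16 + 0.2059×332.62 + 0.1875×620.69 = 402.0758 per 100,000.
Difference = 316.8896 − 402.0758 = -85.1863.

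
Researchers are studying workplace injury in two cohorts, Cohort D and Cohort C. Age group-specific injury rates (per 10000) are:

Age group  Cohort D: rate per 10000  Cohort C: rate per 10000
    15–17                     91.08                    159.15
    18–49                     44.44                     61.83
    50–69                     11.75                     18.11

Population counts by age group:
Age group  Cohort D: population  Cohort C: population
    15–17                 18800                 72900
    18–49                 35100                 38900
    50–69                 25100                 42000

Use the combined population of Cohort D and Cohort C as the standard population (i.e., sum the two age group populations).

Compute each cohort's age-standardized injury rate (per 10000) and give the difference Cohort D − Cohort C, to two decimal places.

Combined standard total = 232800; weights = 0.3939, 0.3179, 0.2882.
Cohort D: 0.3939×91.08 + 0.3179×44.44 + 0.2882×11.75 = 53.3893 per 10000.
Cohort C: 0.3939×159.15 + 0.3179×61.83 + 0.2882×18.11 = 87.5630 per 10000.
Difference = 53.3893 − 87.5630 = -34.1737.

-34.17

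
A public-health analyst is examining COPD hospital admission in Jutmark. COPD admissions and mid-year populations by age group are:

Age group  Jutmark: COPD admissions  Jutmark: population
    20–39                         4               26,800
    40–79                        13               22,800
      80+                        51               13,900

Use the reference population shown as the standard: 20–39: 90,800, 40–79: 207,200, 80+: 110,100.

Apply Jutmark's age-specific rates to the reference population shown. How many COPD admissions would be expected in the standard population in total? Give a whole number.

Age-specific rates per 10,000 for Jutmark: 1.49, 5.70, 36.69.
Expected COPD admissions = Σ (standard pop × age-specific rate ÷ 10,000)
= 90,800×1.49/10,000 + 207,200×5.70/10,000 + 110,100×36.69/10,000
= 13.55 + 118.14 + 403.96 = 535.66.

536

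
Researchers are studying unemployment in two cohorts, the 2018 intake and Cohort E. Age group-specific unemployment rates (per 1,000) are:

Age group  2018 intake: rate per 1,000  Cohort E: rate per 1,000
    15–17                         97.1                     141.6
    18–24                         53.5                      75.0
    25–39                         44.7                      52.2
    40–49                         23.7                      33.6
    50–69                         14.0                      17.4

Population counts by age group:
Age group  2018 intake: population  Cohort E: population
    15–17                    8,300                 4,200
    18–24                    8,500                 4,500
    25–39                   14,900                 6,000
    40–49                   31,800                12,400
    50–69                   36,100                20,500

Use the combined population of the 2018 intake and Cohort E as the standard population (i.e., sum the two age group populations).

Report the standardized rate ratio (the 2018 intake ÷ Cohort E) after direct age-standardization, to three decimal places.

0.743

Combined standard total = 147,200; weights = 0.0849, 0.0883, 0.1420, 0.3003, 0.3845.
The 2018 intake: 0.0849×97.1 + 0.0883×53.5 + 0.1420×44.7 + 0.3003×23.7 + 0.3845×14.0 = 31.8167 per 1,000.
Cohort E: 0.0849×141.6 + 0.0883×75.0 + 0.1420×52.2 + 0.3003×33.6 + 0.3845×17.4 = 42.8393 per 1,000.
Ratio = 31.8167 ÷ 42.8393 = 0.74270.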